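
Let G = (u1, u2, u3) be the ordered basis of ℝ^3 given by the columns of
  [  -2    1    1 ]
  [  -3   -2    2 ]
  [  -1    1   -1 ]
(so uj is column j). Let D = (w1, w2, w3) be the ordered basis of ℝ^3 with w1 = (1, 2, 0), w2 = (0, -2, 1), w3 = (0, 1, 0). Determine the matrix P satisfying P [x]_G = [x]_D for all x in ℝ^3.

[[-2, 1, 1], [-1, 1, -1], [-1, -2, -2]]

Take x = uj: its G-coordinates are the j-th standard unit vector, so P e_j — column j of P — equals [uj]_D.
u1 = -2w1 - w2 - w3, giving column 1 = (-2, -1, -1); repeating for each j gives P = [[-2, 1, 1], [-1, 1, -1], [-1, -2, -2]].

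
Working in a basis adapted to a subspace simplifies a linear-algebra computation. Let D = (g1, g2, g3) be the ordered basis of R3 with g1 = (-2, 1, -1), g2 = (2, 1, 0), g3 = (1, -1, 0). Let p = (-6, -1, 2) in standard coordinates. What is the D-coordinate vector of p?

We seek scalars with c_1 g1 + ... + c_3 g3 = p; equivalently solve M c = p where the columns of M are g1, ..., g3.
Gaussian elimination on [M | p] yields c = (-2, -3, -4).
Check: -2g1 - 3g2 - 4g3 = (-6, -1, 2).

(-2, -3, -4)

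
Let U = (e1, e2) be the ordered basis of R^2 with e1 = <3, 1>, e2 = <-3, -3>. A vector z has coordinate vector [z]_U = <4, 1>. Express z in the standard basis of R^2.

<9, 1>

The coordinates say z = 4e1 + e2; adding the scaled basis vectors gives <9, 1>.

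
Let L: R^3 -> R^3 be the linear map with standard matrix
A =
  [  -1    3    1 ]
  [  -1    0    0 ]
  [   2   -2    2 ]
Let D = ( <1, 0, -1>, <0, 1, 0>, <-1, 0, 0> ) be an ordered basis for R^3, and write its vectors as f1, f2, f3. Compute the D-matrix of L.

The j-th column of [L]_D is [L(fj)]_D.
L(f1) = A f1 = <-2, -1, 0> = 0·f1 - f2 + 2f3, so column 1 is <0, -1, 2>.
Repeating for f2, f3 and assembling the columns gives [[0, 2, 2], [-1, 0, 1], [2, -1, 1]].

[[0, 2, 2], [-1, 0, 1], [2, -1, 1]]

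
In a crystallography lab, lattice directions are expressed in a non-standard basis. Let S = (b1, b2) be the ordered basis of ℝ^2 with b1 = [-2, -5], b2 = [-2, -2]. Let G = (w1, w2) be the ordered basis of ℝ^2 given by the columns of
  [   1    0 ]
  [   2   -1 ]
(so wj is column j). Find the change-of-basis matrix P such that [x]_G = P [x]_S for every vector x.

[[-2, -2], [1, -2]]

Column j of P is [bj]_G, since P maps S-coordinates to G-coordinates.
Expressing b1 in G: b1 = -2w1 + w2, so column 1 of P is [-2, 1].
Doing the same for each bj gives P = [[-2, -2], [1, -2]].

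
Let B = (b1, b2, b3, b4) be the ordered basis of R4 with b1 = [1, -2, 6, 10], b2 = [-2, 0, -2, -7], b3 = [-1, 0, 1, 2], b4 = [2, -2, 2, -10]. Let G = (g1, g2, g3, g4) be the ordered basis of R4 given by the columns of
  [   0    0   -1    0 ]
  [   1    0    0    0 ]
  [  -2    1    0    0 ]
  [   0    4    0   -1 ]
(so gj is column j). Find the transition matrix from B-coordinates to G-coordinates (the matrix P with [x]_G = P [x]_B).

Take x = bj: its B-coordinates are the j-th standard unit vector, so P e_j — column j of P — equals [bj]_G.
b1 = -2g1 + 2g2 - g3 - 2g4, giving column 1 = [-2, 2, -1, -2]; repeating for each j gives P = [[-2, 0, 0, -2], [2, -2, 1, -2], [-1, 2, 1, -2], [-2, -1, 2, 2]].

[[-2, 0, 0, -2], [2, -2, 1, -2], [-1, 2, 1, -2], [-2, -1, 2, 2]]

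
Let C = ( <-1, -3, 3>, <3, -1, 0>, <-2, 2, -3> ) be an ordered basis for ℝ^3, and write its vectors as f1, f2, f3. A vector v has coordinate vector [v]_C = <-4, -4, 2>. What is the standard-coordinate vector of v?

<-12, 20, -18>

v = M [v]_C, where M has columns f1, ..., f3.
Carrying out the matrix-vector product, v = <-12, 20, -18>.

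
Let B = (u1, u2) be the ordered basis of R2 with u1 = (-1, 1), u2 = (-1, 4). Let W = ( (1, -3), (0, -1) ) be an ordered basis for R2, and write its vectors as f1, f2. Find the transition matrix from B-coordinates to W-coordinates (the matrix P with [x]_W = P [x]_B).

Take x = uj: its B-coordinates are the j-th standard unit vector, so P e_j — column j of P — equals [uj]_W.
u1 = -f1 + 2f2, giving column 1 = (-1, 2); repeating for each j gives P = [[-1, -1], [2, -1]].

[[-1, -1], [2, -1]]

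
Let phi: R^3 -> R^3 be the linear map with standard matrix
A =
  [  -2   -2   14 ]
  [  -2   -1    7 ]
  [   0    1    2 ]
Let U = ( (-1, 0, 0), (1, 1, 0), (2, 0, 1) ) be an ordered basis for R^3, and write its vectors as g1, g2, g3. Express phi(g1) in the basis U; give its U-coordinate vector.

(0, 2, 0)

Compute phi(g1) = A g1 = (2, 2, 0) in standard coordinates.
Then write this in U-coordinates: solve for y in y_1 g1 + ... + y_3 g3 = (2, 2, 0).
This gives y = (0, 2, 0), which is column 1 of [phi]_U.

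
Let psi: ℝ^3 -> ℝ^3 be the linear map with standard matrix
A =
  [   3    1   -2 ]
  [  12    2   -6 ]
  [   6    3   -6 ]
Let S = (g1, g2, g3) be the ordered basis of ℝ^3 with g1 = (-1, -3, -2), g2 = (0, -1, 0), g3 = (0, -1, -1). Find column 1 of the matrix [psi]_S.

(2, 1, -1)

Compute psi(g1) = A g1 = (-2, -6, -3) in standard coordinates.
Then write this in S-coordinates: solve for y in y_1 g1 + ... + y_3 g3 = (-2, -6, -3).
This gives y = (2, 1, -1), which is column 1 of [psi]_S.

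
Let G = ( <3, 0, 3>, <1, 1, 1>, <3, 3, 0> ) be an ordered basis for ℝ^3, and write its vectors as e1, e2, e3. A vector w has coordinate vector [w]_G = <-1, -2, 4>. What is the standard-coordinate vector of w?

The coordinates say w = -e1 - 2e2 + 4e3; adding the scaled basis vectors gives <7, 10, -5>.

<7, 10, -5>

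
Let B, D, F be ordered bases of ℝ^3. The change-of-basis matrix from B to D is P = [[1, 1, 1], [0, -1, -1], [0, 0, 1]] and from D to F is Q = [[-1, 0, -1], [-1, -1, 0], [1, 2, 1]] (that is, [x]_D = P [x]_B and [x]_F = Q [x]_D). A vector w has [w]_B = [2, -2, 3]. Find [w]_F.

[-6, -2, 4]

Apply P to get D-coordinates [3, -1, 3], then Q to get F-coordinates.
The result is [w]_F = [-6, -2, 4].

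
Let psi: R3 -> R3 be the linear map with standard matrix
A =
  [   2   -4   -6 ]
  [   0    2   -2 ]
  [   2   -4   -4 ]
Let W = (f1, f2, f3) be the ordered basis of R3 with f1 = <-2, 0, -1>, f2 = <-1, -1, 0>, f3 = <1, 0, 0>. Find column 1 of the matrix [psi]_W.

Column 1 of [psi]_W is the W-coordinate vector of psi(f1).
In standard coordinates psi(f1) = A f1 = <2, 2, 0>.
Converting to W: <2, 2, 0> = 0·f1 - 2f2 + 0·f3, so the coordinate vector is <0, -2, 0>.

<0, -2, 0>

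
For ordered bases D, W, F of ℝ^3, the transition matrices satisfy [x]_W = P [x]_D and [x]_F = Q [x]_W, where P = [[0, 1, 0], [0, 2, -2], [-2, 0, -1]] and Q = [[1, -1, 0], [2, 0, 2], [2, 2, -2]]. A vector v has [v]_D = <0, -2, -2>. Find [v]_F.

First [v]_W = P [v]_D = <-2, 0, 2>.
Then [v]_F = Q [v]_W = <-2, 0, -8>.

<-2, 0, -8>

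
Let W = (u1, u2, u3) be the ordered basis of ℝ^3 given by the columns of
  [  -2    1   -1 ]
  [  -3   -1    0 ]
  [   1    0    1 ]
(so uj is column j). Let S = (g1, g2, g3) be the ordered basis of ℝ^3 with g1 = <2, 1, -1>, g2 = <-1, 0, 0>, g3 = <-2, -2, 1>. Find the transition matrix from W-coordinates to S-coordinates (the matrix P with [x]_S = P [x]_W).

Take x = uj: its W-coordinates are the j-th standard unit vector, so P e_j — column j of P — equals [uj]_S.
u1 = g1 + 0·g2 + 2g3, giving column 1 = <1, 0, 2>; repeating for each j gives P = [[1, 1, -2], [0, -1, -1], [2, 1, -1]].

[[1, 1, -2], [0, -1, -1], [2, 1, -1]]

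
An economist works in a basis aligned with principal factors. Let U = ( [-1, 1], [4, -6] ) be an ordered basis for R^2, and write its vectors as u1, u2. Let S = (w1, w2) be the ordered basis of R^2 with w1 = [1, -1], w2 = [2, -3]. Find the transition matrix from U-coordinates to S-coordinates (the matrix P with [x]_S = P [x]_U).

[[-1, 0], [0, 2]]

Let M have columns uj and N have columns wj. Then for every x, N [x]_S = x = M [x]_U, so P = N^(-1) M.
Since det N = -1, N^(-1) has integer entries; multiplying gives P = [[-1, 0], [0, 2]].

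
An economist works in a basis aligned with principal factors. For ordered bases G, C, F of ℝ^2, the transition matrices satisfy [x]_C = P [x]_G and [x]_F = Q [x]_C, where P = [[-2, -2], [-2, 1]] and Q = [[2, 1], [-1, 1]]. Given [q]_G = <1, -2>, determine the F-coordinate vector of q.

<0, -6>

First [q]_C = P [q]_G = <2, -4>.
Then [q]_F = Q [q]_C = <0, -6>.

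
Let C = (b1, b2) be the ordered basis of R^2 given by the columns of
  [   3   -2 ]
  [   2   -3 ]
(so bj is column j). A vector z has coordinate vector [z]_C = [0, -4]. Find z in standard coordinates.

[8, 12]

The coordinates say z = 0·b1 - 4b2; adding the scaled basis vectors gives [8, 12].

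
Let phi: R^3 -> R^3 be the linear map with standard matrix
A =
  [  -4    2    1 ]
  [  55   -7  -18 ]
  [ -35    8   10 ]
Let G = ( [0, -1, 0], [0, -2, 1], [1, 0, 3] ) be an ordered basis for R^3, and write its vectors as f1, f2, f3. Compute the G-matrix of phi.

With P the matrix whose columns are f1, ..., f3, [phi]_G = P^(-1) A P.
Column by column: phi(f1) = A f1 = [-2, 7, -8]; its G-coordinates [-3, -2, -2] give column 1.
Continuing for each basis vector yields [phi]_G = [[-3, -2, 3], [-2, 3, -2], [-2, -3, -1]].

[[-3, -2, 3], [-2, 3, -2], [-2, -3, -1]]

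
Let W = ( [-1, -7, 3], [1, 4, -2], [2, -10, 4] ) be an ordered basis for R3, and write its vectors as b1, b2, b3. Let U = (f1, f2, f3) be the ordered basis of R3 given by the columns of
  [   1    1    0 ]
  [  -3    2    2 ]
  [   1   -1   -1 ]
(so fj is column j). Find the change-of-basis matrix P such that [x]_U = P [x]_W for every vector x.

Column j of P is [bj]_U, since P maps W-coordinates to U-coordinates.
Expressing b1 in U: b1 = f1 - 2f2 + 0·f3, so column 1 of P is [1, -2, 0].
Doing the same for each bj gives P = [[1, 0, 2], [-2, 1, 0], [0, 1, -2]].

[[1, 0, 2], [-2, 1, 0], [0, 1, -2]]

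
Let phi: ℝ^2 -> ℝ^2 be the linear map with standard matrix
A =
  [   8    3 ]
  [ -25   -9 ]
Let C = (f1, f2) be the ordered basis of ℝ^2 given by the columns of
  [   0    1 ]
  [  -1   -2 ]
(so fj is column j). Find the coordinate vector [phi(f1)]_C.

(-3, -3)

Column 1 of [phi]_C is the C-coordinate vector of phi(f1).
In standard coordinates phi(f1) = A f1 = (-3, 9).
Converting to C: (-3, 9) = -3f1 - 3f2, so the coordinate vector is (-3, -3).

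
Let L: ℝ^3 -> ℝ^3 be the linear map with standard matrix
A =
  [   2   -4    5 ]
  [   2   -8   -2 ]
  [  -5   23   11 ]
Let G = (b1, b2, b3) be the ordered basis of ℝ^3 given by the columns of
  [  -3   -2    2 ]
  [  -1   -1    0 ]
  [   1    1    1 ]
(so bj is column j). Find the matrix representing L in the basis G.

Let P have columns b1, ..., b3. Then [L]_G = P^(-1) A P.
Here det P = 1, so P^(-1) is integer; computing A P first and then P^(-1)(A P) gives [[3, -1, 1], [-3, -1, -3], [3, 0, 3]].

[[3, -1, 1], [-3, -1, -3], [3, 0, 3]]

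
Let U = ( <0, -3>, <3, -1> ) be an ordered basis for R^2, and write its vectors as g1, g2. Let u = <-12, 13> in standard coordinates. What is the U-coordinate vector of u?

Write u = c_1 g1 + c_2 g2 and solve for the c_i.
System: 0c_1 + 3c_2 = -12, -3c_1 - c_2 = 13; solving gives c_1 = -3, c_2 = -4.
Check: -3g1 - 4g2 = <-12, 13>.

<-3, -4>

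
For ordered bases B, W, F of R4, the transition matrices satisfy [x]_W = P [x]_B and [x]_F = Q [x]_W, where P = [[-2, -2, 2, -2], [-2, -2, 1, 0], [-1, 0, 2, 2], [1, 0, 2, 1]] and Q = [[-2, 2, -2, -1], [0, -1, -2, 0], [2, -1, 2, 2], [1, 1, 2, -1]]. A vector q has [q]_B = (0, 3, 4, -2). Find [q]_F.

Apply P to get W-coordinates (6, -2, 4, 6), then Q to get F-coordinates.
The result is [q]_F = (-30, -6, 34, 6).

(-30, -6, 34, 6)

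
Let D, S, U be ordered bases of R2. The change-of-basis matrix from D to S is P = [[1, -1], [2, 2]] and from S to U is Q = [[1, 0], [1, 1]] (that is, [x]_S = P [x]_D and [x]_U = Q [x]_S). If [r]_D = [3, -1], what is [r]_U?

[4, 8]

First [r]_S = P [r]_D = [4, 4].
Then [r]_U = Q [r]_S = [4, 8].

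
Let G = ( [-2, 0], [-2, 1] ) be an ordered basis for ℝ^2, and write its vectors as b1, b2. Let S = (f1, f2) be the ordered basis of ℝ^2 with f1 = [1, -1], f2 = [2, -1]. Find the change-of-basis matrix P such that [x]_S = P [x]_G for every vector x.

Let M have columns bj and N have columns fj. Then for every x, N [x]_S = x = M [x]_G, so P = N^(-1) M.
Since det N = 1, N^(-1) has integer entries; multiplying gives P = [[2, 0], [-2, -1]].

[[2, 0], [-2, -1]]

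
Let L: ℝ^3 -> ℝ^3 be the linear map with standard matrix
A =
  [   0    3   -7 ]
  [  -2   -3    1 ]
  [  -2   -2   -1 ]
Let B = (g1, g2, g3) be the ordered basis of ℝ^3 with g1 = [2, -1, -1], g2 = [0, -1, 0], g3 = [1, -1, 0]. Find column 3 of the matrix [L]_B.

Compute L(g3) = A g3 = [-3, 1, 0] in standard coordinates.
Then write this in B-coordinates: solve for y in y_1 g1 + ... + y_3 g3 = [-3, 1, 0].
This gives y = [0, 2, -3], which is column 3 of [L]_B.

[0, 2, -3]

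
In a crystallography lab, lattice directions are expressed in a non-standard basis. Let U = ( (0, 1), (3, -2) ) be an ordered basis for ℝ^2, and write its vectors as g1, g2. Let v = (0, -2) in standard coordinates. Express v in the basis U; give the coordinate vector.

(-2, 0)

Write v = c_1 g1 + c_2 g2 and solve for the c_i.
System: 0c_1 + 3c_2 = 0, c_1 - 2c_2 = -2; solving gives c_1 = -2, c_2 = 0.
Check: -2g1 + 0·g2 = (0, -2).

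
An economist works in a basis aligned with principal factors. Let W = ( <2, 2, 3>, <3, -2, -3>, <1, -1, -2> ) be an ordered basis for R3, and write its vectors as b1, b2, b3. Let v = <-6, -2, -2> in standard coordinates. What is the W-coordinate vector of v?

We seek scalars with c_1 b1 + ... + c_3 b3 = v; equivalently solve M c = v where the columns of M are b1, ..., b3.
Row-reducing the augmented matrix [M | v] gives c = (-2, 0, -2).
Check: -2b1 + 0·b2 - 2b3 = <-6, -2, -2>.

<-2, 0, -2>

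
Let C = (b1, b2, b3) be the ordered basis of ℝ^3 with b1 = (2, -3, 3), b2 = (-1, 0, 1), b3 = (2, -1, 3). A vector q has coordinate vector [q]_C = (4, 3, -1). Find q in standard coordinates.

(3, -11, 12)

The coordinates say q = 4b1 + 3b2 - b3; adding the scaled basis vectors gives (3, -11, 12).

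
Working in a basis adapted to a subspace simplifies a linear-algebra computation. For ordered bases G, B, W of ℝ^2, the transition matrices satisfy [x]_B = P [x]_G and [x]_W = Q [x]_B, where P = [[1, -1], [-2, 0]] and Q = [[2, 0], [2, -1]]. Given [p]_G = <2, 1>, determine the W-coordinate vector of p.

Composing the changes, [p]_W = Q P [p]_G.
Q P = [[2, -2], [4, -2]]; applying this to <2, 1> gives <2, 6>.

<2, 6>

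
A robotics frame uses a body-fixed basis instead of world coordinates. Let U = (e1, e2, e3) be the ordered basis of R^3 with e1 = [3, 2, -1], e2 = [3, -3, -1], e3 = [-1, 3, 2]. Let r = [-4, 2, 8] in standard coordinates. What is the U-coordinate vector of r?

[-2, 2, 4]

We seek scalars with c_1 e1 + ... + c_3 e3 = r; equivalently solve M c = r where the columns of M are e1, ..., e3.
Solving this 3x3 system gives c = (-2, 2, 4).
Check: -2e1 + 2e2 + 4e3 = [-4, 2, 8].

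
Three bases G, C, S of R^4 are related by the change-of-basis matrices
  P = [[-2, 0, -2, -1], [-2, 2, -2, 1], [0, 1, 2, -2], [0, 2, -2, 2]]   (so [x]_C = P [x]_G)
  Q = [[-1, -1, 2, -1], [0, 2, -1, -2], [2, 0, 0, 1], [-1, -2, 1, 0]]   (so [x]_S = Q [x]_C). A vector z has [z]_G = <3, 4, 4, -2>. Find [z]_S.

Composing the changes, [z]_S = Q P [z]_G.
Q P = [[4, -2, 10, -6], [-4, -1, -2, 0], [-4, 2, -6, 0], [6, -3, 8, -3]]; applying this to <3, 4, 4, -2> gives <56, -24, -28, 44>.

<56, -24, -28, 44>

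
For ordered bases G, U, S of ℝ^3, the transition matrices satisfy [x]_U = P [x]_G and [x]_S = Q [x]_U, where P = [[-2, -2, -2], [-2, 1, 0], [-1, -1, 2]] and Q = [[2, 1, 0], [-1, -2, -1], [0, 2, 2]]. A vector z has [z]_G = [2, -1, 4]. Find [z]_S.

[-25, 13, 4]

Apply P to get U-coordinates [-10, -5, 7], then Q to get S-coordinates.
The result is [z]_S = [-25, 13, 4].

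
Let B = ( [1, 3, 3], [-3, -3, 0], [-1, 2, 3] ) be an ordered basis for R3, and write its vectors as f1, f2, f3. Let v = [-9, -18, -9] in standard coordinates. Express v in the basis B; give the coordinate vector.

We seek scalars with c_1 f1 + ... + c_3 f3 = v; equivalently solve M c = v where the columns of M are f1, ..., f3.
Row-reducing the augmented matrix [M | v] gives c = (0, 4, -3).
Check: 0·f1 + 4f2 - 3f3 = [-9, -18, -9].

[0, 4, -3]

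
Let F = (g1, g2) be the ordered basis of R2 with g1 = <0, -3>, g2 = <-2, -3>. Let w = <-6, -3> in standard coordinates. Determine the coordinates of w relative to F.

Write w = c_1 g1 + c_2 g2 and solve for the c_i.
System: 0c_1 - 2c_2 = -6, -3c_1 - 3c_2 = -3; solving gives c_1 = -2, c_2 = 3.
Check: -2g1 + 3g2 = <-6, -3>.

<-2, 3>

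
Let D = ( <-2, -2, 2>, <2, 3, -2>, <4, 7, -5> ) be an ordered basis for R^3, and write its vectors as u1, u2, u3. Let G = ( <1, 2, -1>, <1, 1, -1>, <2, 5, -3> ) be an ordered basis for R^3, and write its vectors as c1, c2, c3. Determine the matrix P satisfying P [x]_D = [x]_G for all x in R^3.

[[0, 1, 0], [-2, 1, 2], [0, 0, 1]]

Column j of P is [uj]_G, since P maps D-coordinates to G-coordinates.
Expressing u1 in G: u1 = 0·c1 - 2c2 + 0·c3, so column 1 of P is <0, -2, 0>.
Doing the same for each uj gives P = [[0, 1, 0], [-2, 1, 2], [0, 0, 1]].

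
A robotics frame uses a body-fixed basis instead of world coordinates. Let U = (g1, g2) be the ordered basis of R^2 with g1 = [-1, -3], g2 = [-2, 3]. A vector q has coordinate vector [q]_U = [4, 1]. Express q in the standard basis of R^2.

q = M [q]_U, where M has columns g1, g2.
Carrying out the matrix-vector product, q = [-6, -9].

[-6, -9]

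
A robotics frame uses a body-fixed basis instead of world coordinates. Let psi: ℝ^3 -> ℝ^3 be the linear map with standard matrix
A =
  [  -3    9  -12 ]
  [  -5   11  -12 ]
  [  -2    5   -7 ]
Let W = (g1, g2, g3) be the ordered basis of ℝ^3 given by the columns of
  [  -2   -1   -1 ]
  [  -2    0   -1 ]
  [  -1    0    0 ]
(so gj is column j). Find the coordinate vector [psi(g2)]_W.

Compute psi(g2) = A g2 = [3, 5, 2] in standard coordinates.
Then write this in W-coordinates: solve for y in y_1 g1 + ... + y_3 g3 = [3, 5, 2].
This gives y = [-2, 2, -1], which is column 2 of [psi]_W.

[-2, 2, -1]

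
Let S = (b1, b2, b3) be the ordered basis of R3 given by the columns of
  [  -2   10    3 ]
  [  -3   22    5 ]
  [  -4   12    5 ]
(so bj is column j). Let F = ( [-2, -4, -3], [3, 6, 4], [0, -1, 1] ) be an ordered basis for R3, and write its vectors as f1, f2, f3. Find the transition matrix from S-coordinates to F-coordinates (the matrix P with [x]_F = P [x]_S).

Column j of P is [bj]_F, since P maps S-coordinates to F-coordinates.
Expressing b1 in F: b1 = f1 + 0·f2 - f3, so column 1 of P is [1, 0, -1].
Doing the same for each bj gives P = [[1, -2, 0], [0, 2, 1], [-1, -2, 1]].

[[1, -2, 0], [0, 2, 1], [-1, -2, 1]]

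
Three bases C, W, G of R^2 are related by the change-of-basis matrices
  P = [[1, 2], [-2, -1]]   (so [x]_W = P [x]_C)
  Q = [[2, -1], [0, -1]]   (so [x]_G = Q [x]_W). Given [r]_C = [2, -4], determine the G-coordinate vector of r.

Apply P to get W-coordinates [-6, 0], then Q to get G-coordinates.
The result is [r]_G = [-12, 0].

[-12, 0]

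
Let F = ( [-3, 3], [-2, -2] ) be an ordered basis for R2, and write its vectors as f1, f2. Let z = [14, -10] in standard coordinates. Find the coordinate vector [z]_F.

Write z = c_1 f1 + c_2 f2 and solve for the c_i.
System: -3c_1 - 2c_2 = 14, 3c_1 - 2c_2 = -10; solving gives c_1 = -4, c_2 = -1.
Check: -4f1 - f2 = [14, -10].

[-4, -1]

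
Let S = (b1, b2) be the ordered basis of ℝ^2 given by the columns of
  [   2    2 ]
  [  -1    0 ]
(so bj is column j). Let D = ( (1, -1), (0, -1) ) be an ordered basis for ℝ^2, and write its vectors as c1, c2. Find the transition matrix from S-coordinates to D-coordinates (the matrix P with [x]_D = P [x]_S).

[[2, 2], [-1, -2]]

Take x = bj: its S-coordinates are the j-th standard unit vector, so P e_j — column j of P — equals [bj]_D.
b1 = 2c1 - c2, giving column 1 = (2, -1); repeating for each j gives P = [[2, 2], [-1, -2]].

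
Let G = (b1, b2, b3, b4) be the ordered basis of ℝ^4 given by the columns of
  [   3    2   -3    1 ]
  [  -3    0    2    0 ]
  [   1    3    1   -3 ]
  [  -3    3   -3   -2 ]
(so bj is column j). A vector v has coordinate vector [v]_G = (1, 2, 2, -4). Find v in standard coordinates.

The coordinates say v = b1 + 2b2 + 2b3 - 4b4; adding the scaled basis vectors gives (-3, 1, 21, 5).

(-3, 1, 21, 5)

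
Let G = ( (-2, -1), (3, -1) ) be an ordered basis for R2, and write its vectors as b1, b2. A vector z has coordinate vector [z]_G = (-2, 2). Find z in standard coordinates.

By definition z = -2b1 + 2b2.
Summing componentwise gives (10, 0).

(10, 0)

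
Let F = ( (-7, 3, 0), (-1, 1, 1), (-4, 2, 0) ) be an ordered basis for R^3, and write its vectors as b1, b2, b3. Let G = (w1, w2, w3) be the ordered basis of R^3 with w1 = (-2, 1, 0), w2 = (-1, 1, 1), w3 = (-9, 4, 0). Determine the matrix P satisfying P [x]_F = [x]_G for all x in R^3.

Column j of P is [bj]_G, since P maps F-coordinates to G-coordinates.
Expressing b1 in G: b1 = -w1 + 0·w2 + w3, so column 1 of P is (-1, 0, 1).
Doing the same for each bj gives P = [[-1, 0, 2], [0, 1, 0], [1, 0, 0]].

[[-1, 0, 2], [0, 1, 0], [1, 0, 0]]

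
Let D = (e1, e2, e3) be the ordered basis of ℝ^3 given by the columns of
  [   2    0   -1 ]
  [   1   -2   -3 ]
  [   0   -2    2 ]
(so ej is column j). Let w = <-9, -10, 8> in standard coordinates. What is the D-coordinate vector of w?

<-3, -1, 3>

Write w = c_1 e1 + ... + c_3 e3 and solve for the c_i.
Solving this 3x3 system gives c = (-3, -1, 3).
Check: -3e1 - e2 + 3e3 = <-9, -10, 8>.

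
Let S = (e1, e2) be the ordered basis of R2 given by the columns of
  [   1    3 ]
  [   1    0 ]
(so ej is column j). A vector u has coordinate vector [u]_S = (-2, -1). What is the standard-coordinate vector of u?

By definition u = -2e1 - e2.
Summing componentwise gives (-5, -2).

(-5, -2)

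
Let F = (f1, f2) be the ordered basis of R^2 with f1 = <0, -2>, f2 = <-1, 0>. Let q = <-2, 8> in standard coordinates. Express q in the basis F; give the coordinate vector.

<-4, 2>

Write q = c_1 f1 + c_2 f2 and solve for the c_i.
System: 0c_1 - c_2 = -2, -2c_1 + 0c_2 = 8; solving gives c_1 = -4, c_2 = 2.
Check: -4f1 + 2f2 = <-2, 8>.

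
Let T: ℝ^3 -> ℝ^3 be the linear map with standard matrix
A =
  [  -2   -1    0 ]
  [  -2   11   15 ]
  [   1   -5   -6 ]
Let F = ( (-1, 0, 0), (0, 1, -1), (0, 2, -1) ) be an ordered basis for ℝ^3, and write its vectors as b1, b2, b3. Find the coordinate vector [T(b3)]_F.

(2, 1, 3)

Compute T(b3) = A b3 = (-2, 7, -4) in standard coordinates.
Then write this in F-coordinates: solve for y in y_1 b1 + ... + y_3 b3 = (-2, 7, -4).
This gives y = (2, 1, 3), which is column 3 of [T]_F.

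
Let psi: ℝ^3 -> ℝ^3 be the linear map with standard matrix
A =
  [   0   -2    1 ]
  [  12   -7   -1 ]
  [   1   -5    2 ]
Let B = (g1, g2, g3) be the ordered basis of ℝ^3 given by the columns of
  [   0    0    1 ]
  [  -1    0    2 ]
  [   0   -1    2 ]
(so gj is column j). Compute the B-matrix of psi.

The j-th column of [psi]_B is [psi(gj)]_B.
psi(g1) = A g1 = (2, 7, 5) = -3g1 - g2 + 2g3, so column 1 is (-3, -1, 2).
Repeating for g2, g3 and assembling the columns gives [[-3, -3, 0], [-1, 0, 1], [2, -1, -2]].

[[-3, -3, 0], [-1, 0, 1], [2, -1, -2]]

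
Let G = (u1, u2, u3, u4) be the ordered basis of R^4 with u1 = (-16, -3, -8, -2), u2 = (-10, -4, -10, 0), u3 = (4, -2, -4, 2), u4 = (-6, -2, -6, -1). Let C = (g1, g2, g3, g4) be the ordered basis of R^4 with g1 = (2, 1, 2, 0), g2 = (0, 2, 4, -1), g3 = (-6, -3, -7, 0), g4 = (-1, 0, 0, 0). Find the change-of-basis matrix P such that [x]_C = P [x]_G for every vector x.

[[-1, 2, 2, 2], [2, 0, -2, 1], [2, 2, 0, 2], [2, 2, 0, -2]]

Take x = uj: its G-coordinates are the j-th standard unit vector, so P e_j — column j of P — equals [uj]_C.
u1 = -g1 + 2g2 + 2g3 + 2g4, giving column 1 = (-1, 2, 2, 2); repeating for each j gives P = [[-1, 2, 2, 2], [2, 0, -2, 1], [2, 2, 0, 2], [2, 2, 0, -2]].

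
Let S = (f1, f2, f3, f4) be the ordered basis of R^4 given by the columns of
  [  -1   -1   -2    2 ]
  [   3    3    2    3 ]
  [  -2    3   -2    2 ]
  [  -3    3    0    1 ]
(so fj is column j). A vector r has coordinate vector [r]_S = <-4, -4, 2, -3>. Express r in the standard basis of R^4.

<-2, -29, -14, -3>

The coordinates say r = -4f1 - 4f2 + 2f3 - 3f4; adding the scaled basis vectors gives <-2, -29, -14, -3>.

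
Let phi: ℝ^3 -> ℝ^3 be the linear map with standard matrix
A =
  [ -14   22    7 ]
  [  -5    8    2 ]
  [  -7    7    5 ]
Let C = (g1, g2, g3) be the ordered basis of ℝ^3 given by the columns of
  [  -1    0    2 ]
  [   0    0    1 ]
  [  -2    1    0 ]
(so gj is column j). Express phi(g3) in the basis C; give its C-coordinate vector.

(2, -3, -2)

Compute phi(g3) = A g3 = (-6, -2, -7) in standard coordinates.
Then write this in C-coordinates: solve for y in y_1 g1 + ... + y_3 g3 = (-6, -2, -7).
This gives y = (2, -3, -2), which is column 3 of [phi]_C.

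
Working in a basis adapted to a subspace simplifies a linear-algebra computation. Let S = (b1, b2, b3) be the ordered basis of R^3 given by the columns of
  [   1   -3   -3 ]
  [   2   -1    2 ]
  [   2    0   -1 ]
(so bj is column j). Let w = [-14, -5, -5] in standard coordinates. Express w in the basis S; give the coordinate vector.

[-2, 3, 1]

Write w = c_1 b1 + ... + c_3 b3 and solve for the c_i.
Gaussian elimination on [M | w] yields c = (-2, 3, 1).
Check: -2b1 + 3b2 + b3 = [-14, -5, -5].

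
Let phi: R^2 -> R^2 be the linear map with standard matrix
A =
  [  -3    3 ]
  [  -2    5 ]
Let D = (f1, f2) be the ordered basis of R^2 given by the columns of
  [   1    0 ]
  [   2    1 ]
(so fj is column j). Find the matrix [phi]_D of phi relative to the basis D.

[[3, 3], [2, -1]]

The j-th column of [phi]_D is [phi(fj)]_D.
phi(f1) = A f1 = <3, 8> = 3f1 + 2f2, so column 1 is <3, 2>.
Repeating for f2 and assembling the columns gives [[3, 3], [2, -1]].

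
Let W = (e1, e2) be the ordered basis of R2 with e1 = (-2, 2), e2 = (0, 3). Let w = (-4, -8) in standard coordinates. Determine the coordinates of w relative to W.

(2, -4)

We seek scalars with c_1 e1 + c_2 e2 = w; equivalently solve M c = w where the columns of M are e1, e2.
System: -2c_1 + 0c_2 = -4, 2c_1 + 3c_2 = -8; solving gives c_1 = 2, c_2 = -4.
Check: 2e1 - 4e2 = (-4, -8).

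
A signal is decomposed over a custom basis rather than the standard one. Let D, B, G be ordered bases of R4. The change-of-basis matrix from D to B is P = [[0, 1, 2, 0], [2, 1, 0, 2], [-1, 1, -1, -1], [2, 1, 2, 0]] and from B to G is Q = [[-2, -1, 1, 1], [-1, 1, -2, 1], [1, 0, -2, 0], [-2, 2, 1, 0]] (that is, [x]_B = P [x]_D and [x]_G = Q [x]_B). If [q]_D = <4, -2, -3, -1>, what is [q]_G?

Apply P to get B-coordinates <-8, 4, -2, 0>, then Q to get G-coordinates.
The result is [q]_G = <10, 16, -4, 22>.

<10, 16, -4, 22>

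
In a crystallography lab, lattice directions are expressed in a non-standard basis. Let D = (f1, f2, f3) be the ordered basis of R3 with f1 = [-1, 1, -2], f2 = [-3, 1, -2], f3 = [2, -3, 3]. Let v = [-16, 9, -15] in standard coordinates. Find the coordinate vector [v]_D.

[v]_D is the unique c with M c = v, where M has columns f1, ..., f3.
Row-reducing the augmented matrix [M | v] gives c = (2, 4, -1).
Check: 2f1 + 4f2 - f3 = [-16, 9, -15].

[2, 4, -1]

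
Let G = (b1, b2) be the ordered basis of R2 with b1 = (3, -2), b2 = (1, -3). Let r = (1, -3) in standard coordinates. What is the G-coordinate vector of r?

We seek scalars with c_1 b1 + c_2 b2 = r; equivalently solve M c = r where the columns of M are b1, b2.
System: 3c_1 + c_2 = 1, -2c_1 - 3c_2 = -3; solving gives c_1 = 0, c_2 = 1.
Check: 0·b1 + b2 = (1, -3).

(0, 1)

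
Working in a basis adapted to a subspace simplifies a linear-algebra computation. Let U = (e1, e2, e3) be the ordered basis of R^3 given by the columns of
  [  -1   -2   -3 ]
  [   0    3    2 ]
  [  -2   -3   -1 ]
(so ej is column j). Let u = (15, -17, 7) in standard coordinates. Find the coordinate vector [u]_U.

(3, -3, -4)

[u]_U is the unique c with M c = u, where M has columns e1, ..., e3.
Row-reducing the augmented matrix [M | u] gives c = (3, -3, -4).
Check: 3e1 - 3e2 - 4e3 = (15, -17, 7).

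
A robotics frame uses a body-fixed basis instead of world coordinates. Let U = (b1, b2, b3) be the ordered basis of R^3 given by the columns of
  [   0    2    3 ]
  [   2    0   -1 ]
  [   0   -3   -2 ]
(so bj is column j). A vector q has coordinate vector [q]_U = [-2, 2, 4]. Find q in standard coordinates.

The coordinates say q = -2b1 + 2b2 + 4b3; adding the scaled basis vectors gives [16, -8, -14].

[16, -8, -14]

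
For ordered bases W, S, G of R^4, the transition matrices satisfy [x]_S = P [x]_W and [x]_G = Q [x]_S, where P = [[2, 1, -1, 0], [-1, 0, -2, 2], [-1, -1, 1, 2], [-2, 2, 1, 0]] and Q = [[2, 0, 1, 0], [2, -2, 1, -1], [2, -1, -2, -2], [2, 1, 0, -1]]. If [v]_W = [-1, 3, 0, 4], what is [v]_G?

[8, -18, -35, 3]

Apply P to get S-coordinates [1, 9, 6, 8], then Q to get G-coordinates.
The result is [v]_G = [8, -18, -35, 3].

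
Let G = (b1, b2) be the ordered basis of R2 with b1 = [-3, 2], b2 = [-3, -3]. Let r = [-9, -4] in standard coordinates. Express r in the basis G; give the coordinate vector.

[1, 2]

[r]_G is the unique c with M c = r, where M has columns b1, b2.
System: -3c_1 - 3c_2 = -9, 2c_1 - 3c_2 = -4; solving gives c_1 = 1, c_2 = 2.
Check: b1 + 2b2 = [-9, -4].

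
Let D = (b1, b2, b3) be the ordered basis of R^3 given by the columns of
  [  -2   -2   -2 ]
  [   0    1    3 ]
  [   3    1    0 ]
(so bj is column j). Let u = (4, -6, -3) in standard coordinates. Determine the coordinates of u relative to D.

(-2, 3, -3)

[u]_D is the unique c with M c = u, where M has columns b1, ..., b3.
Row-reducing the augmented matrix [M | u] gives c = (-2, 3, -3).
Check: -2b1 + 3b2 - 3b3 = (4, -6, -3).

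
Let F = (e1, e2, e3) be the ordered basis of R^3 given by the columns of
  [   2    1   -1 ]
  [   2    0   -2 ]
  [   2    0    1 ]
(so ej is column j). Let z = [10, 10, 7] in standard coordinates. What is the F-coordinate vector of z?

[4, 1, -1]

Write z = c_1 e1 + ... + c_3 e3 and solve for the c_i.
Gaussian elimination on [M | z] yields c = (4, 1, -1).
Check: 4e1 + e2 - e3 = [10, 10, 7].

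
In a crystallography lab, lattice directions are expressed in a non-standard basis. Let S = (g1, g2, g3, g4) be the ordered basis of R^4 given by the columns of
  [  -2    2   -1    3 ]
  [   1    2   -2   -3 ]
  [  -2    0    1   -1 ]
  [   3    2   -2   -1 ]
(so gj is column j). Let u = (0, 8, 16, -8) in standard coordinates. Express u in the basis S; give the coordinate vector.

[u]_S is the unique c with M c = u, where M has columns g1, ..., g4.
Gaussian elimination on [M | u] yields c = (-4, 4, 4, -4).
Check: -4g1 + 4g2 + 4g3 - 4g4 = (0, 8, 16, -8).

(-4, 4, 4, -4)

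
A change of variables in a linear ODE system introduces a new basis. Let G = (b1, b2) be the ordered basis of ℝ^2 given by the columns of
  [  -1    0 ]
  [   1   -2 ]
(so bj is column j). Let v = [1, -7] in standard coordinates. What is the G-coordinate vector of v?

We seek scalars with c_1 b1 + c_2 b2 = v; equivalently solve M c = v where the columns of M are b1, b2.
System: -c_1 + 0c_2 = 1, c_1 - 2c_2 = -7; solving gives c_1 = -1, c_2 = 3.
Check: -b1 + 3b2 = [1, -7].

[-1, 3]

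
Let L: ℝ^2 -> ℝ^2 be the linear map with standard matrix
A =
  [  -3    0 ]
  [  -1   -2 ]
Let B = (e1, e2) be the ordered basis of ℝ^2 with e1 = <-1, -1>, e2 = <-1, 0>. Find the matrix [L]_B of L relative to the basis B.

The j-th column of [L]_B is [L(ej)]_B.
L(e1) = A e1 = <3, 3> = -3e1 + 0·e2, so column 1 is <-3, 0>.
Repeating for e2 and assembling the columns gives [[-3, -1], [0, -2]].

[[-3, -1], [0, -2]]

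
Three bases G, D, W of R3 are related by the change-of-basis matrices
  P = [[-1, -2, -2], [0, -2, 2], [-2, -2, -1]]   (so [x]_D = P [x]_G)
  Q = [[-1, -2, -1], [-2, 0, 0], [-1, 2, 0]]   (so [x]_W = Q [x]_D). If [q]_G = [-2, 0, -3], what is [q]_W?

Apply P to get D-coordinates [8, -6, 7], then Q to get W-coordinates.
The result is [q]_W = [-3, -16, -20].

[-3, -16, -20]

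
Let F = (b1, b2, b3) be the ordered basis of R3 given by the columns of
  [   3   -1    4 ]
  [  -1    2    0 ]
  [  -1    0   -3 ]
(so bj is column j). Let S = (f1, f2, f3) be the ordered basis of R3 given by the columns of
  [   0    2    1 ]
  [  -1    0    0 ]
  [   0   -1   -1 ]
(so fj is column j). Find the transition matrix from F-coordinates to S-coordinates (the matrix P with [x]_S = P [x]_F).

[[1, -2, 0], [2, -1, 1], [-1, 1, 2]]

Let M have columns bj and N have columns fj. Then for every x, N [x]_S = x = M [x]_F, so P = N^(-1) M.
Since det N = -1, N^(-1) has integer entries; multiplying gives P = [[1, -2, 0], [2, -1, 1], [-1, 1, 2]].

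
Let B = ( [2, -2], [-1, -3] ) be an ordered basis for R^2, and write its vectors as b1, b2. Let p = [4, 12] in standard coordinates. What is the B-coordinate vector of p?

We seek scalars with c_1 b1 + c_2 b2 = p; equivalently solve M c = p where the columns of M are b1, b2.
System: 2c_1 - c_2 = 4, -2c_1 - 3c_2 = 12; solving gives c_1 = 0, c_2 = -4.
Check: 0·b1 - 4b2 = [4, 12].

[0, -4]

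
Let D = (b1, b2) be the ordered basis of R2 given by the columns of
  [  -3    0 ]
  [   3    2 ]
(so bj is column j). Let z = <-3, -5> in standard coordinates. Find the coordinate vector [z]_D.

<1, -4>

[z]_D is the unique c with M c = z, where M has columns b1, b2.
System: -3c_1 + 0c_2 = -3, 3c_1 + 2c_2 = -5; solving gives c_1 = 1, c_2 = -4.
Check: b1 - 4b2 = <-3, -5>.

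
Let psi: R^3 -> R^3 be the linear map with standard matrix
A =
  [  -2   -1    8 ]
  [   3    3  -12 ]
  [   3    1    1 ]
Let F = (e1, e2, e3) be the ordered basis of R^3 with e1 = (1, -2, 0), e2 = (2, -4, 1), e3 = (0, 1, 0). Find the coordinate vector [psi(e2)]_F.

(2, 3, -2)

Compute psi(e2) = A e2 = (8, -18, 3) in standard coordinates.
Then write this in F-coordinates: solve for y in y_1 e1 + ... + y_3 e3 = (8, -18, 3).
This gives y = (2, 3, -2), which is column 2 of [psi]_F.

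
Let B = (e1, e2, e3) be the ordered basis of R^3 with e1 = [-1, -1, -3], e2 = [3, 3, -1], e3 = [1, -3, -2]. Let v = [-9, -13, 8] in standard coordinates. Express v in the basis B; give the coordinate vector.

Write v = c_1 e1 + ... + c_3 e3 and solve for the c_i.
Solving this 3x3 system gives c = (-2, -4, 1).
Check: -2e1 - 4e2 + e3 = [-9, -13, 8].

[-2, -4, 1]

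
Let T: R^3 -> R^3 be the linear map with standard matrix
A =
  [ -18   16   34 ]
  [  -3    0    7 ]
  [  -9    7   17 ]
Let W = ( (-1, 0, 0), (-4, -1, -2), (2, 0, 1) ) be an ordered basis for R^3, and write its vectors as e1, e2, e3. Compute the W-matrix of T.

[[0, 2, 0], [-3, 2, -1], [3, -1, -3]]

Let P have columns e1, ..., e3. Then [T]_W = P^(-1) A P.
Here det P = 1, so P^(-1) is integer; computing A P first and then P^(-1)(A P) gives [[0, 2, 0], [-3, 2, -1], [3, -1, -3]].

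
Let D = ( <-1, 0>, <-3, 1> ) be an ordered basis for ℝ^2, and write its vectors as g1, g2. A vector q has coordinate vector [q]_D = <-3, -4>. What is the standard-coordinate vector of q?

By definition q = -3g1 - 4g2.
Summing componentwise gives <15, -4>.

<15, -4>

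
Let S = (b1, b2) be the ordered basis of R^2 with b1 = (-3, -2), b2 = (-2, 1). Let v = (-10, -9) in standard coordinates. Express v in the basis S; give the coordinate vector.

(4, -1)

[v]_S is the unique c with M c = v, where M has columns b1, b2.
System: -3c_1 - 2c_2 = -10, -2c_1 + c_2 = -9; solving gives c_1 = 4, c_2 = -1.
Check: 4b1 - b2 = (-10, -9).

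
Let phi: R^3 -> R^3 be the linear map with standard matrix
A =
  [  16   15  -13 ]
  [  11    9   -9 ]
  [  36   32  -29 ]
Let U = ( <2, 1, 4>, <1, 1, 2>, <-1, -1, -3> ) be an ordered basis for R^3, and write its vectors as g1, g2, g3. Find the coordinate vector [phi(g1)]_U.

Compute phi(g1) = A g1 = <-5, -5, -12> in standard coordinates.
Then write this in U-coordinates: solve for y in y_1 g1 + ... + y_3 g3 = <-5, -5, -12>.
This gives y = <0, -3, 2>, which is column 1 of [phi]_U.

<0, -3, 2>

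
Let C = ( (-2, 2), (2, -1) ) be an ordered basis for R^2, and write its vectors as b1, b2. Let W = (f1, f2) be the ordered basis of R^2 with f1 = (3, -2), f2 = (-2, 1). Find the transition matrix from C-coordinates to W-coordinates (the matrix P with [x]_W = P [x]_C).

Let M have columns bj and N have columns fj. Then for every x, N [x]_W = x = M [x]_C, so P = N^(-1) M.
Since det N = -1, N^(-1) has integer entries; multiplying gives P = [[-2, 0], [-2, -1]].

[[-2, 0], [-2, -1]]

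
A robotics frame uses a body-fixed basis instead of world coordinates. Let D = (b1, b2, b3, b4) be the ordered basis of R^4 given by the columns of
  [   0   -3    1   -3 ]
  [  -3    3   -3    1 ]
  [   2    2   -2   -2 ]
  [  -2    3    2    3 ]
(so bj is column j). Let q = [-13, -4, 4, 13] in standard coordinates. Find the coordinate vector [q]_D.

[3, 3, 2, 2]

We seek scalars with c_1 b1 + ... + c_4 b4 = q; equivalently solve M c = q where the columns of M are b1, ..., b4.
Row-reducing the augmented matrix [M | q] gives c = (3, 3, 2, 2).
Check: 3b1 + 3b2 + 2b3 + 2b4 = [-13, -4, 4, 13].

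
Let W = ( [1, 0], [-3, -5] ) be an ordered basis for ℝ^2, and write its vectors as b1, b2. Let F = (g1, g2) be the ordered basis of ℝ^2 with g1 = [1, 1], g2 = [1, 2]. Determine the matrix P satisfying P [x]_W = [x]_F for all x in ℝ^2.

[[2, -1], [-1, -2]]

Let M have columns bj and N have columns gj. Then for every x, N [x]_F = x = M [x]_W, so P = N^(-1) M.
Since det N = 1, N^(-1) has integer entries; multiplying gives P = [[2, -1], [-1, -2]].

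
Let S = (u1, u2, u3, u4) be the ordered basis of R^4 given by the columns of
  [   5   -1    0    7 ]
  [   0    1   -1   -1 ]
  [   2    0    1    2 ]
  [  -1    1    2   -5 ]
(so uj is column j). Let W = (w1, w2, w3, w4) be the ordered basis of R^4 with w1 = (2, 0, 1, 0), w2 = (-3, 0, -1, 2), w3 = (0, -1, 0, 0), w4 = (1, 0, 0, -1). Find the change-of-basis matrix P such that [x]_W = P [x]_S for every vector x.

[[2, 0, 1, 0], [0, 0, 0, -2], [0, -1, 1, 1], [1, -1, -2, 1]]

Column j of P is [uj]_W, since P maps S-coordinates to W-coordinates.
Expressing u1 in W: u1 = 2w1 + 0·w2 + 0·w3 + w4, so column 1 of P is (2, 0, 0, 1).
Doing the same for each uj gives P = [[2, 0, 1, 0], [0, 0, 0, -2], [0, -1, 1, 1], [1, -1, -2, 1]].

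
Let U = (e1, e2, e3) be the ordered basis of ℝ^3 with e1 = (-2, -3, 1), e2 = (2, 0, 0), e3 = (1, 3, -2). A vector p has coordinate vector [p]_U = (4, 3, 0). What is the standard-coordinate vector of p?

p = M [p]_U, where M has columns e1, ..., e3.
Carrying out the matrix-vector product, p = (-2, -12, 4).

(-2, -12, 4)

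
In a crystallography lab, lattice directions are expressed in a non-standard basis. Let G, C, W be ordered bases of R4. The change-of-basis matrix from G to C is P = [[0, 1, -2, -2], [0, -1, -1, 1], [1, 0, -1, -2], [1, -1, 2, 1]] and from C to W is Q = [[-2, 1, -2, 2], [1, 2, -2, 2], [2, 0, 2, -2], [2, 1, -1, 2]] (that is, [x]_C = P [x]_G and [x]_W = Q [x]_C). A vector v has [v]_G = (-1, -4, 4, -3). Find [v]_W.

(23, 2, -26, 0)

Apply P to get C-coordinates (-6, -3, 1, 8), then Q to get W-coordinates.
The result is [v]_W = (23, 2, -26, 0).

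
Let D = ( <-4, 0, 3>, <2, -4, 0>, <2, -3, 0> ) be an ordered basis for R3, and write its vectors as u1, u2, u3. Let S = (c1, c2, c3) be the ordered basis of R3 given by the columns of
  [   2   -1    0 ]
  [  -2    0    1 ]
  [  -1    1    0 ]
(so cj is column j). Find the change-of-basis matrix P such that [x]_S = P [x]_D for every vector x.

Let M have columns uj and N have columns cj. Then for every x, N [x]_S = x = M [x]_D, so P = N^(-1) M.
Since det N = -1, N^(-1) has integer entries; multiplying gives P = [[-1, 2, 2], [2, 2, 2], [-2, 0, 1]].

[[-1, 2, 2], [2, 2, 2], [-2, 0, 1]]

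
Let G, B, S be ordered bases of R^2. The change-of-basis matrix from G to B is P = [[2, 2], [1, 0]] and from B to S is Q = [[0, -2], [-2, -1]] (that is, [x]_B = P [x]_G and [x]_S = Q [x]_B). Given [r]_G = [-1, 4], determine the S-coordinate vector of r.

First [r]_B = P [r]_G = [6, -1].
Then [r]_S = Q [r]_B = [2, -11].

[2, -11]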